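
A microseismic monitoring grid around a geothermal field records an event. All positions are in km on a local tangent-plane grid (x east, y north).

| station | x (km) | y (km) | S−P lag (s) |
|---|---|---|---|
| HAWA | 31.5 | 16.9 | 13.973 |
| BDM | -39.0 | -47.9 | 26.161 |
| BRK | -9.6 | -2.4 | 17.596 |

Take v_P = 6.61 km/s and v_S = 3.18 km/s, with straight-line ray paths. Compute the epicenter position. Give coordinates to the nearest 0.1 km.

Distance from S−P lag: d = Δt · v_P v_S / (v_P − v_S) = Δt · (6.61·3.18)/(6.61−3.18) ≈ 6.1282·Δt.
So d_HAWA = 85.63, d_BDM = 160.32, d_BRK = 107.83 km.
Circle about each station: (x − 31.5)² + (y − 16.9)² = 85.63²; (x + 39.0)² + (y + 47.9)² = 160.32²; (x + 9.6)² + (y + 2.4)² = 107.83².
Subtracting the HAWA equation from the BDM and BRK equations removes the quadratic terms:
-141.0 x − 129.6 y = -15832.46
-82.2 x − 38.6 y = -5474.75
Solving the 2×2 system: x ≈ 18.9, y ≈ 101.6 km.

x ≈ 18.9 km, y ≈ 101.6 km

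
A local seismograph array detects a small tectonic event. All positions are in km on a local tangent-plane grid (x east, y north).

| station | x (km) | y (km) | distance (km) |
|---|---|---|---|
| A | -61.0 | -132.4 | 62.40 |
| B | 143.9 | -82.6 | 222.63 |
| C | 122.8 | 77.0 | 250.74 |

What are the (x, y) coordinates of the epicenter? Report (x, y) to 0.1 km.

Circle about each station: (x + 61.0)² + (y + 132.4)² = 62.40²; (x − 143.9)² + (y + 82.6)² = 222.63²; (x − 122.8)² + (y − 77.0)² = 250.74².
Subtracting the A equation from the B and C equations removes the quadratic terms:
409.8 x + 99.6 y = -39391.15
367.6 x + 418.8 y = -59218.71
Solving the 2×2 system: x ≈ -78.5, y ≈ -72.5 km.

-78.5 km east, -72.5 km north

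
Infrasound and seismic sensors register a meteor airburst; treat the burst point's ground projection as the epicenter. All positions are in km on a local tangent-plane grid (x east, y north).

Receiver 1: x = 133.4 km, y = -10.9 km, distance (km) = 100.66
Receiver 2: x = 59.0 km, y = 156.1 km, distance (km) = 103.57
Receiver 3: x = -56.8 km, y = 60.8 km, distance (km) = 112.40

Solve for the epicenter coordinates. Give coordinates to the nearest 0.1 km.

Circle about each station: (x − 133.4)² + (y + 10.9)² = 100.66²; (x − 59.0)² + (y − 156.1)² = 103.57²; (x + 56.8)² + (y − 60.8)² = 112.40².
Subtracting pairs of circle equations eliminates x²+y² and gives linear equations (the radical axes):
-148.8 x + 334.0 y = 9339.53
-380.4 x + 143.4 y = -13492.81
Solving the 2×2 system: x ≈ 55.3, y ≈ 52.6 km.

x ≈ 55.3 km, y ≈ 52.6 km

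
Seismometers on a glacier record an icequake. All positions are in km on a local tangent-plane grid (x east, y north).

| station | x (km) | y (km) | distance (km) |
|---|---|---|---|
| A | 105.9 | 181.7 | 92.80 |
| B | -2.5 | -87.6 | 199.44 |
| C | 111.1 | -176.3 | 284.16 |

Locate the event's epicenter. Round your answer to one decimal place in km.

Circle about each station: (x − 105.9)² + (y − 181.7)² = 92.80²; (x + 2.5)² + (y + 87.6)² = 199.44²; (x − 111.1)² + (y + 176.3)² = 284.16².
Subtracting the A equation from the B and C equations removes the quadratic terms:
-216.8 x − 538.6 y = -67714.16
10.4 x − 716.0 y = -72939.87
Solving the 2×2 system: x ≈ 57.2, y ≈ 102.7 km.
Check against A (with the unrounded x, y): √((x − 105.9)²+(y − 181.7)²) = 92.81 ≈ 92.80 km. ✓

(57.2, 102.7)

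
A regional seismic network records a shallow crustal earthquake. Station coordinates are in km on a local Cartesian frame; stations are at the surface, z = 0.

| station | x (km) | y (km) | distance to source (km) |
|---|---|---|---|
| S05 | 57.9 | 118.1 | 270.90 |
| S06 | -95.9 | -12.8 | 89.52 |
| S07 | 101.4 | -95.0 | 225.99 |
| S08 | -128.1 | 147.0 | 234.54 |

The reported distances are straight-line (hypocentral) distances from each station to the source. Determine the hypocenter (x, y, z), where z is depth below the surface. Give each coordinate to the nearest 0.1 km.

(-117.7, -81.1, 53.6)

Each station gives a sphere (x−x_i)² + (y−y_i)² + z² = d_i² (stations at z=0).
Subtracting the S05 sphere from S06 and S07: z² cancels, leaving linear equations in x and y:
-307.6 x − 261.8 y = 57433.61
87.0 x − 426.2 y = 24322.27
Solving: x ≈ -117.697, y ≈ -81.093 km (keep extra digits for the depth step; rounded: -117.7, -81.1).
Then from the S05 sphere: z² = 270.90² − (x − 57.9)² − (y − 118.1)² with x = -117.697, y = -81.093, so z ≈ 53.616 ≈ 53.6 km.
Check against S08 (with the unrounded solution): distance 234.54 ≈ 234.54 km. ✓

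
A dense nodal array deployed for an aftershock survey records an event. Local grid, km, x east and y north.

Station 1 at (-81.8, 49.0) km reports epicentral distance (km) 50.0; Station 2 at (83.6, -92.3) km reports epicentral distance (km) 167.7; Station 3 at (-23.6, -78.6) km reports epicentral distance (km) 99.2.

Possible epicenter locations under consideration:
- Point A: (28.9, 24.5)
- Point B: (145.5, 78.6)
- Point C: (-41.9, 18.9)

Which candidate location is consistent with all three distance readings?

For each candidate, compare |candidate − station| to the reported distance:
Point A: residuals Station 1 63.4, Station 2 38.7, Station 3 16.5 → max 63.4 km
Point B: residuals Station 1 179.2, Station 2 14.1, Station 3 131.7 → max 179.2 km
Point C: residuals Station 1 0.0, Station 2 0.0, Station 3 0.0 → max 0.0 km
Only Point C has all residuals ≈ 0.

Point C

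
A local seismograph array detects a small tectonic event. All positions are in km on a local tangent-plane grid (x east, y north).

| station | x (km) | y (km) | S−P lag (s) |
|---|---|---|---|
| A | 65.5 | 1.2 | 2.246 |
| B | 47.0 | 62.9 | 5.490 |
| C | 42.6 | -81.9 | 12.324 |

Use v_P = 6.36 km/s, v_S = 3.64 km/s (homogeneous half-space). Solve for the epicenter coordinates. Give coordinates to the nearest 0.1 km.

(66.2, 20.3)

Distance from S−P lag: d = Δt · v_P v_S / (v_P − v_S) = Δt · (6.36·3.64)/(6.36−3.64) ≈ 8.5112·Δt.
So d_A = 19.12, d_B = 46.73, d_C = 104.89 km.
Circle about each station: (x − 65.5)² + (y − 1.2)² = 19.12²; (x − 47.0)² + (y − 62.9)² = 46.73²; (x − 42.6)² + (y + 81.9)² = 104.89².
Subtracting pairs of circle equations eliminates x²+y² and gives linear equations (the radical axes):
-37.0 x + 123.4 y = 55.60
-45.8 x − 166.2 y = -6405.66
Solving the 2×2 system: x ≈ 66.2, y ≈ 20.3 km.
Check against A (with the unrounded x, y): √((x − 65.5)²+(y − 1.2)²) = 19.11 ≈ 19.12 km. ✓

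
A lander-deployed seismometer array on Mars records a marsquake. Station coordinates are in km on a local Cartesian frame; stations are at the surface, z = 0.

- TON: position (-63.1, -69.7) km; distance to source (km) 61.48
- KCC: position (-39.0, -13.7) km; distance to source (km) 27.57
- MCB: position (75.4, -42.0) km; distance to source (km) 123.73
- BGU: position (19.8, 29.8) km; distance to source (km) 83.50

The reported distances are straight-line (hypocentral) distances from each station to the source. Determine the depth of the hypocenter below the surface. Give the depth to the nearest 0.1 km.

z ≈ 26.9 km

Each station gives a sphere (x−x_i)² + (y−y_i)² + z² = d_i² (stations at z=0).
Subtracting the TON sphere from KCC and MCB: z² cancels, leaving linear equations in x and y:
48.2 x + 112.0 y = -4111.32
277.0 x + 55.4 y = -12919.86
Solving: x ≈ -43.002, y ≈ -18.202 km (keep extra digits for the depth step; rounded: -43.0, -18.2).
Then from the TON sphere: z² = 61.48² − (x + 63.1)² − (y + 69.7)² with x = -43.002, y = -18.202, so z ≈ 26.904 ≈ 26.9 km.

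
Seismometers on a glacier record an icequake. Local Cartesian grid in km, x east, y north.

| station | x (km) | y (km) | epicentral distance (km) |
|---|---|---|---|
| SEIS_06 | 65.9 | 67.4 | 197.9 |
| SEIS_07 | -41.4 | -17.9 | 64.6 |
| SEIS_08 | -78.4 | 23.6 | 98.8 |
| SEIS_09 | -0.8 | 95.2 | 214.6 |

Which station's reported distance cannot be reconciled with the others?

SEIS_09

Solve using three stations at a time. Using SEIS_06, SEIS_07, SEIS_08 (subtract circle equations pairwise → linear system) gives (x, y) ≈ (-71.6, -74.9).
Distances from that point to each station vs reported:
  SEIS_06: calculated 197.9 vs reported 197.9 → residual 0.0 km
  SEIS_07: calculated 64.5 vs reported 64.6 → residual 0.1 km
  SEIS_08: calculated 98.7 vs reported 98.8 → residual 0.1 km
  SEIS_09: calculated 184.2 vs reported 214.6 → residual 30.4 km
SEIS_06, SEIS_07, SEIS_08 are mutually consistent (residuals ≈ 0); SEIS_09 is off by 30.4 km.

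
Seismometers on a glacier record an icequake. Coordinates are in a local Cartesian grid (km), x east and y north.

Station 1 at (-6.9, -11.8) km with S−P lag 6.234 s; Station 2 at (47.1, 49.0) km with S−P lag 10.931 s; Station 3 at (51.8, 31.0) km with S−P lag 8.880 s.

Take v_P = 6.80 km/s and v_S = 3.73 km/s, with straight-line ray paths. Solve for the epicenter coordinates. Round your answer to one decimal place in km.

Distance from S−P lag: d = Δt · v_P v_S / (v_P − v_S) = Δt · (6.80·3.73)/(6.80−3.73) ≈ 8.2619·Δt.
So d_Station 1 = 51.50, d_Station 2 = 90.31, d_Station 3 = 73.37 km.
Circle about each station: (x + 6.9)² + (y + 11.8)² = 51.50²; (x − 47.1)² + (y − 49.0)² = 90.31²; (x − 51.8)² + (y − 31.0)² = 73.37².
Subtracting pairs of circle equations eliminates x²+y² and gives linear equations (the radical axes):
108.0 x + 121.6 y = -1071.09
117.4 x + 85.6 y = 726.48
Solving the 2×2 system: x ≈ 35.8, y ≈ -40.6 km.
Check against Station 1 (with the unrounded x, y): √((x + 6.9)²+(y + 11.8)²) = 51.48 ≈ 51.50 km. ✓

x ≈ 35.8 km, y ≈ -40.6 km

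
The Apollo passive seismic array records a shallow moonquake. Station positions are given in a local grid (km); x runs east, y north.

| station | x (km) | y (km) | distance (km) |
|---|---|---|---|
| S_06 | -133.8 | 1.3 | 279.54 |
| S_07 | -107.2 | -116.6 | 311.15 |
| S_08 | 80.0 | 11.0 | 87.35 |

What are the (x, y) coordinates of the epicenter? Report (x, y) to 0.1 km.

Circle about each station: (x + 133.8)² + (y − 1.3)² = 279.54²; (x + 107.2)² + (y + 116.6)² = 311.15²; (x − 80.0)² + (y − 11.0)² = 87.35².
Subtracting the S_06 equation from the S_07 and S_08 equations removes the quadratic terms:
53.2 x − 235.8 y = -11488.44
427.6 x + 19.4 y = 59129.46
Solving the 2×2 system: x ≈ 134.7, y ≈ 79.1 km.

134.7 km east, 79.1 km north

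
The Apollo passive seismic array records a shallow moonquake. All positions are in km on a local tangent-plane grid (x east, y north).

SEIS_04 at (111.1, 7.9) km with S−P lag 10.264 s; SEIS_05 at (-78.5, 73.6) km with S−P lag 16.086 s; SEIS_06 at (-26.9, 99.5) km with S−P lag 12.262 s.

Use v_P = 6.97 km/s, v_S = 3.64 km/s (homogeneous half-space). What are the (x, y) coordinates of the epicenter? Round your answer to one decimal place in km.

(36.3, 30.7)

Distance from S−P lag: d = Δt · v_P v_S / (v_P − v_S) = Δt · (6.97·3.64)/(6.97−3.64) ≈ 7.6189·Δt.
So d_SEIS_04 = 78.20, d_SEIS_05 = 122.56, d_SEIS_06 = 93.42 km.
Circle about each station: (x − 111.1)² + (y − 7.9)² = 78.20²; (x + 78.5)² + (y − 73.6)² = 122.56²; (x + 26.9)² + (y − 99.5)² = 93.42².
Subtracting the SEIS_04 equation from the SEIS_05 and SEIS_06 equations removes the quadratic terms:
-379.2 x + 131.4 y = -9732.12
-276.0 x + 183.2 y = -4393.82
Solving the 2×2 system: x ≈ 36.3, y ≈ 30.7 km.
Check against SEIS_04 (with the unrounded x, y): √((x − 111.1)²+(y − 7.9)²) = 78.19 ≈ 78.20 km. ✓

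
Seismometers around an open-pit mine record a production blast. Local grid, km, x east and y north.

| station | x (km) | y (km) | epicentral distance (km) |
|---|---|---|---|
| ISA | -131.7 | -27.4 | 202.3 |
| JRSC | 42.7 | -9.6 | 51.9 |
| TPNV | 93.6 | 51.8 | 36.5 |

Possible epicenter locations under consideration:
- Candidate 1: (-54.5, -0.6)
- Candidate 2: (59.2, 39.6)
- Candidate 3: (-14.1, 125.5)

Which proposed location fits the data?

For each candidate, compare |candidate − station| to the reported distance:
Candidate 1: residuals ISA 120.6, JRSC 45.7, TPNV 120.6 → max 120.6 km
Candidate 2: residuals ISA 0.0, JRSC 0.0, TPNV 0.0 → max 0.0 km
Candidate 3: residuals ISA 9.4, JRSC 94.7, TPNV 94.0 → max 94.7 km
Only Candidate 2 has all residuals ≈ 0.

Candidate 2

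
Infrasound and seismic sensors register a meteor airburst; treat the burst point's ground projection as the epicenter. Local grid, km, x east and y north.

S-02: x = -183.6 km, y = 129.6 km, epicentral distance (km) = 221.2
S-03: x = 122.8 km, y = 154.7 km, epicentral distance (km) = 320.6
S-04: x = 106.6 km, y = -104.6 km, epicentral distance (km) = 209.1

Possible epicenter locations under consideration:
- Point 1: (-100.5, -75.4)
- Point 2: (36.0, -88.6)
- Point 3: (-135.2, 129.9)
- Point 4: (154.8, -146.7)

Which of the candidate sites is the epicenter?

Point 1

For each candidate, compare |candidate − station| to the reported distance:
Point 1: residuals S-02 0.0, S-03 0.0, S-04 0.0 → max 0.0 km
Point 2: residuals S-02 88.4, S-03 62.3, S-04 136.7 → max 136.7 km
Point 3: residuals S-02 172.8, S-03 61.4, S-04 127.7 → max 172.8 km
Point 4: residuals S-02 215.7, S-03 17.5, S-04 145.1 → max 215.7 km
Only Point 1 has all residuals ≈ 0.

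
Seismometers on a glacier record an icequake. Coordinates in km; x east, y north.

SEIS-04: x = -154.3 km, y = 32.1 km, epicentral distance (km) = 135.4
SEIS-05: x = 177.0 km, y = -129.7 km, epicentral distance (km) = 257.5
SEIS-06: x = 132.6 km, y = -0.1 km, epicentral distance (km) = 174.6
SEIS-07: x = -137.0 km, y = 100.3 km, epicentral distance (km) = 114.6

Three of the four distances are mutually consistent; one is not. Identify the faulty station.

Solve using three stations at a time. Using SEIS-04, SEIS-06, SEIS-07 (subtract circle equations pairwise → linear system) gives (x, y) ≈ (-25.5, 73.9).
Distances from that point to each station vs reported:
  SEIS-04: calculated 135.4 vs reported 135.4 → residual 0.0 km
  SEIS-05: calculated 287.1 vs reported 257.5 → residual 29.6 km
  SEIS-06: calculated 174.6 vs reported 174.6 → residual 0.0 km
  SEIS-07: calculated 114.6 vs reported 114.6 → residual 0.0 km
SEIS-04, SEIS-06, SEIS-07 are mutually consistent (residuals ≈ 0); SEIS-05 is off by 29.6 km.

SEIS-05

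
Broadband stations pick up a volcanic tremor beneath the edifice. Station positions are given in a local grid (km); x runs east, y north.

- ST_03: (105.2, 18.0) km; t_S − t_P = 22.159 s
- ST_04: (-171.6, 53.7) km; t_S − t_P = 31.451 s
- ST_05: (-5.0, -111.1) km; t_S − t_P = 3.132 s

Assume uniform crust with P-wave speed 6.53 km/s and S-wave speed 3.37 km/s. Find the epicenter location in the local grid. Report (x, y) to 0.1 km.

(-5.7, -89.3)

Distance from S−P lag: d = Δt · v_P v_S / (v_P − v_S) = Δt · (6.53·3.37)/(6.53−3.37) ≈ 6.9640·Δt.
So d_ST_03 = 154.31, d_ST_04 = 219.02, d_ST_05 = 21.81 km.
Circle about each station: (x − 105.2)² + (y − 18.0)² = 154.31²; (x + 171.6)² + (y − 53.7)² = 219.02²; (x + 5.0)² + (y + 111.1)² = 21.81².
Subtracting the ST_03 equation from the ST_04 and ST_05 equations removes the quadratic terms:
-553.6 x + 71.4 y = -3218.97
-220.4 x − 258.2 y = 24313.07
Solving the 2×2 system: x ≈ -5.7, y ≈ -89.3 km.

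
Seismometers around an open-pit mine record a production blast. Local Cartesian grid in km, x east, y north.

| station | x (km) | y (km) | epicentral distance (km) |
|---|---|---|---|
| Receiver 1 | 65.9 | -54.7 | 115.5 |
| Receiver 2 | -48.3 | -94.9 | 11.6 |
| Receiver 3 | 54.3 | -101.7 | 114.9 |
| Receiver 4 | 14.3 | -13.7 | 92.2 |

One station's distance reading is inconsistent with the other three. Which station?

Receiver 3

Solve using three stations at a time. Using Receiver 1, Receiver 2, Receiver 4 (subtract circle equations pairwise → linear system) gives (x, y) ≈ (-46.0, -83.5).
Distances from that point to each station vs reported:
  Receiver 1: calculated 115.5 vs reported 115.5 → residual 0.0 km
  Receiver 2: calculated 11.6 vs reported 11.6 → residual 0.0 km
  Receiver 3: calculated 101.9 vs reported 114.9 → residual 13.0 km
  Receiver 4: calculated 92.2 vs reported 92.2 → residual 0.0 km
Receiver 1, Receiver 2, Receiver 4 are mutually consistent (residuals ≈ 0); Receiver 3 is off by 13.0 km.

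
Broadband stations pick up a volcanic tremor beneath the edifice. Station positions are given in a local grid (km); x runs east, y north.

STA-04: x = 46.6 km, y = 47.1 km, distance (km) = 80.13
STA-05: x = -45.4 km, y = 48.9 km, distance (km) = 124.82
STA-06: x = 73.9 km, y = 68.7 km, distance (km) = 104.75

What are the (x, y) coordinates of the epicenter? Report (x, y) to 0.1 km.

x ≈ 48.8 km, y ≈ -33.0 km

Circle about each station: (x − 46.6)² + (y − 47.1)² = 80.13²; (x + 45.4)² + (y − 48.9)² = 124.82²; (x − 73.9)² + (y − 68.7)² = 104.75².
Subtracting the STA-04 equation from the STA-05 and STA-06 equations removes the quadratic terms:
-184.0 x + 3.6 y = -9096.82
54.6 x + 43.2 y = 1239.18
Solving the 2×2 system: x ≈ 48.8, y ≈ -33.0 km.
Check against STA-04 (with the unrounded x, y): √((x − 46.6)²+(y − 47.1)²) = 80.12 ≈ 80.13 km. ✓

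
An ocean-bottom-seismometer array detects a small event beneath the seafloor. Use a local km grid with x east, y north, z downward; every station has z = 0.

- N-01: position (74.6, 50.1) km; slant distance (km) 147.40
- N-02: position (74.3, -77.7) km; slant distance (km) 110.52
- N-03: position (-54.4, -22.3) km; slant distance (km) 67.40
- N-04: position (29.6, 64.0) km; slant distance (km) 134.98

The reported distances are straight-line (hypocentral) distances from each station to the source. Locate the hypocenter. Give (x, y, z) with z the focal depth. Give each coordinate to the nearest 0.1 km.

Each station gives a sphere (x−x_i)² + (y−y_i)² + z² = d_i² (stations at z=0).
Subtracting the N-01 sphere from N-02 and N-03: z² cancels, leaving linear equations in x and y:
-0.6 x − 255.6 y = 12994.70
-258.0 x − 144.8 y = 12565.48
Solving: x ≈ -20.197, y ≈ -50.793 km (keep extra digits for the depth step; rounded: -20.2, -50.8).
Then from the N-01 sphere: z² = 147.40² − (x − 74.6)² − (y − 50.1)² with x = -20.197, y = -50.793, so z ≈ 50.605 ≈ 50.6 km.

(-20.2, -50.8, 50.6)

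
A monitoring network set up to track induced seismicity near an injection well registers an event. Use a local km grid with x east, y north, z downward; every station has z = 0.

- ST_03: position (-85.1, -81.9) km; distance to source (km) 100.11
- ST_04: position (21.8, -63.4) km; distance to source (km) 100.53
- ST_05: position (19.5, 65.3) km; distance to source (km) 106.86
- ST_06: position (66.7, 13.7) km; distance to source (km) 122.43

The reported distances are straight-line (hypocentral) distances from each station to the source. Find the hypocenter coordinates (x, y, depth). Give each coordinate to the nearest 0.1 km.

(-43.7, -5.3, 49.4)

Each station gives a sphere (x−x_i)² + (y−y_i)² + z² = d_i² (stations at z=0).
Subtracting the ST_03 sphere from ST_04 and ST_05: z² cancels, leaving linear equations in x and y:
213.8 x + 37.0 y = -9539.09
209.2 x + 294.4 y = -10702.33
Solving: x ≈ -43.700, y ≈ -5.300 km (keep extra digits for the depth step; rounded: -43.7, -5.3).
Then from the ST_03 sphere: z² = 100.11² − (x + 85.1)² − (y + 81.9)² with x = -43.700, y = -5.300, so z ≈ 49.401 ≈ 49.4 km.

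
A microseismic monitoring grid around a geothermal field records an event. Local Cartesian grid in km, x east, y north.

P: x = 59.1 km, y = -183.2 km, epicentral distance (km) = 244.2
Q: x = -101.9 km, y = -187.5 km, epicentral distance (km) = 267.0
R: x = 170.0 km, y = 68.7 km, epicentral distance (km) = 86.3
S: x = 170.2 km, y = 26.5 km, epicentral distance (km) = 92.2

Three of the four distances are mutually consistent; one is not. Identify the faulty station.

Q

Solve using three stations at a time. Using P, R, S (subtract circle equations pairwise → linear system) gives (x, y) ≈ (84.3, 59.7).
Distances from that point to each station vs reported:
  P: calculated 244.2 vs reported 244.2 → residual 0.0 km
  Q: calculated 309.4 vs reported 267.0 → residual 42.4 km
  R: calculated 86.2 vs reported 86.3 → residual 0.1 km
  S: calculated 92.1 vs reported 92.2 → residual 0.1 km
P, R, S are mutually consistent (residuals ≈ 0); Q is off by 42.4 km.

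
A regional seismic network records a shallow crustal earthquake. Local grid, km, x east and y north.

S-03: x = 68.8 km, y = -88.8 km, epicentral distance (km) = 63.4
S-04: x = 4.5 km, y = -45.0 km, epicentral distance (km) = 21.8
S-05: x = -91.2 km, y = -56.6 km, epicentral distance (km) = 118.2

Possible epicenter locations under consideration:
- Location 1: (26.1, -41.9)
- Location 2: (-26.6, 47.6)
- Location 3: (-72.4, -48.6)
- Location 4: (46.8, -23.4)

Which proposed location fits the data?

Location 1

For each candidate, compare |candidate − station| to the reported distance:
Location 1: residuals S-03 0.0, S-04 0.0, S-05 0.0 → max 0.0 km
Location 2: residuals S-03 103.1, S-04 75.9, S-05 4.4 → max 103.1 km
Location 3: residuals S-03 83.4, S-04 55.2, S-05 97.8 → max 97.8 km
Location 4: residuals S-03 5.6, S-04 25.7, S-05 23.7 → max 25.7 km
Only Location 1 has all residuals ≈ 0.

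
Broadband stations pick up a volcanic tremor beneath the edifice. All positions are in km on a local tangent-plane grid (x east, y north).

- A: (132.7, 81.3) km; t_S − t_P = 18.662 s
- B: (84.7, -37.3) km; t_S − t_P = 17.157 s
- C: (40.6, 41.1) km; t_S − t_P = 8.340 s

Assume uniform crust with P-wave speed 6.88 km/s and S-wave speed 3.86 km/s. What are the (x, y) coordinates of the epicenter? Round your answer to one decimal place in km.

-30.1 km east, 60.6 km north

Distance from S−P lag: d = Δt · v_P v_S / (v_P − v_S) = Δt · (6.88·3.86)/(6.88−3.86) ≈ 8.7936·Δt.
So d_A = 164.11, d_B = 150.87, d_C = 73.34 km.
Circle about each station: (x − 132.7)² + (y − 81.3)² = 164.11²; (x − 84.7)² + (y + 37.3)² = 150.87²; (x − 40.6)² + (y − 41.1)² = 73.34².
Subtracting the A equation from the B and C equations removes the quadratic terms:
-96.0 x − 237.2 y = -11483.26
-184.2 x − 80.4 y = 671.93
Solving the 2×2 system: x ≈ -30.1, y ≈ 60.6 km.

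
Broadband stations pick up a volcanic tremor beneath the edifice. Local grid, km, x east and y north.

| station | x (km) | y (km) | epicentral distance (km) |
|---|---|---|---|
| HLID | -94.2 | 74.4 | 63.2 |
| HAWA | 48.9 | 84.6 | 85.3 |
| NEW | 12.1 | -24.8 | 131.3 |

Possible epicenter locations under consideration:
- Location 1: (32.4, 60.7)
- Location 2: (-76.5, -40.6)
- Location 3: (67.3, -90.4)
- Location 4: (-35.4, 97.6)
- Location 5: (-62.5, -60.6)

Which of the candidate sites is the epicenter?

Location 4

For each candidate, compare |candidate − station| to the reported distance:
Location 1: residuals HLID 64.1, HAWA 56.3, NEW 43.4 → max 64.1 km
Location 2: residuals HLID 53.2, HAWA 91.9, NEW 41.3 → max 91.9 km
Location 3: residuals HLID 167.5, HAWA 90.7, NEW 45.6 → max 167.5 km
Location 4: residuals HLID 0.0, HAWA 0.0, NEW 0.0 → max 0.0 km
Location 5: residuals HLID 75.5, HAWA 97.7, NEW 48.6 → max 97.7 km
Only Location 4 has all residuals ≈ 0.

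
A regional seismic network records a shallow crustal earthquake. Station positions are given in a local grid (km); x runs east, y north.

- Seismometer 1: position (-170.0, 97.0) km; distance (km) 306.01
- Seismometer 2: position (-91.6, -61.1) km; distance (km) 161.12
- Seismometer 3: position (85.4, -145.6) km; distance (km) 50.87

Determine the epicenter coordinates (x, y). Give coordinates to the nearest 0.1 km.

x ≈ 65.0 km, y ≈ -99.0 km

Circle about each station: (x + 170.0)² + (y − 97.0)² = 306.01²; (x + 91.6)² + (y + 61.1)² = 161.12²; (x − 85.4)² + (y + 145.6)² = 50.87².
Subtracting the Seismometer 1 equation from the Seismometer 2 and Seismometer 3 equations removes the quadratic terms:
156.8 x − 316.2 y = 41497.24
510.8 x − 485.2 y = 81237.88
Solving the 2×2 system: x ≈ 65.0, y ≈ -99.0 km.
Check against Seismometer 1 (with the unrounded x, y): √((x + 170.0)²+(y − 97.0)²) = 306.01 ≈ 306.01 km. ✓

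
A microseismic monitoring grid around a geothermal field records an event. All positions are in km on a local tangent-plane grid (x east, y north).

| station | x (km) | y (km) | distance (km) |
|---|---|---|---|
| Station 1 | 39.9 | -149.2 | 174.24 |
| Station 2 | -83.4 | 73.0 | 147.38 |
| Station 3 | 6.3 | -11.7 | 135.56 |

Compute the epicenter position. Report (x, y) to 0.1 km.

x ≈ -115.7 km, y ≈ -70.8 km

Circle about each station: (x − 39.9)² + (y + 149.2)² = 174.24²; (x + 83.4)² + (y − 73.0)² = 147.38²; (x − 6.3)² + (y + 11.7)² = 135.56².
Subtracting the Station 1 equation from the Station 2 and Station 3 equations removes the quadratic terms:
-246.6 x + 444.4 y = -2929.38
-67.2 x + 275.0 y = -11693.01
Solving the 2×2 system: x ≈ -115.7, y ≈ -70.8 km.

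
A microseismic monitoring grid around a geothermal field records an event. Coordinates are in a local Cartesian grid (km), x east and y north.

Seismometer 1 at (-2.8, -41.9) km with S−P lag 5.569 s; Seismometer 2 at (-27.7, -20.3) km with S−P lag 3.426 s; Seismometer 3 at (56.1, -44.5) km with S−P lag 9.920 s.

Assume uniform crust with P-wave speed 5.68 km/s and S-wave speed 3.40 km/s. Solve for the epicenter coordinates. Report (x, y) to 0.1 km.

Distance from S−P lag: d = Δt · v_P v_S / (v_P − v_S) = Δt · (5.68·3.40)/(5.68−3.40) ≈ 8.4702·Δt.
So d_Seismometer 1 = 47.17, d_Seismometer 2 = 29.02, d_Seismometer 3 = 84.02 km.
Circle about each station: (x + 2.8)² + (y + 41.9)² = 47.17²; (x + 27.7)² + (y + 20.3)² = 29.02²; (x − 56.1)² + (y + 44.5)² = 84.02².
Subtracting the Seismometer 1 equation from the Seismometer 2 and Seismometer 3 equations removes the quadratic terms:
-49.8 x + 43.2 y = 798.78
117.8 x − 5.2 y = -1470.34
Solving the 2×2 system: x ≈ -12.3, y ≈ 4.3 km.

x ≈ -12.3 km, y ≈ 4.3 km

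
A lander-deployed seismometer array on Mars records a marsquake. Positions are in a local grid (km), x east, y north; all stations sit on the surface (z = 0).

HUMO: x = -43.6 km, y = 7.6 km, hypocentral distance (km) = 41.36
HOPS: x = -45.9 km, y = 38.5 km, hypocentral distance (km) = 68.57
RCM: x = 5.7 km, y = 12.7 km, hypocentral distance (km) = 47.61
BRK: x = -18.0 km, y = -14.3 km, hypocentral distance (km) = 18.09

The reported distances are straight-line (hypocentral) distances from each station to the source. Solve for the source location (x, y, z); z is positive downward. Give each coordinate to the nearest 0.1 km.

x ≈ -21.1 km, y ≈ -23.6 km, depth ≈ 15.2 km

Each station gives a sphere (x−x_i)² + (y−y_i)² + z² = d_i² (stations at z=0).
Subtracting the HUMO sphere from HOPS and RCM: z² cancels, leaving linear equations in x and y:
-4.6 x + 61.8 y = -1360.86
98.6 x + 10.2 y = -2321.00
Solving: x ≈ -21.099, y ≈ -23.591 km (keep extra digits for the depth step; rounded: -21.1, -23.6).
Then from the HUMO sphere: z² = 41.36² − (x + 43.6)² − (y − 7.6)² with x = -21.099, y = -23.591, so z ≈ 15.214 ≈ 15.2 km.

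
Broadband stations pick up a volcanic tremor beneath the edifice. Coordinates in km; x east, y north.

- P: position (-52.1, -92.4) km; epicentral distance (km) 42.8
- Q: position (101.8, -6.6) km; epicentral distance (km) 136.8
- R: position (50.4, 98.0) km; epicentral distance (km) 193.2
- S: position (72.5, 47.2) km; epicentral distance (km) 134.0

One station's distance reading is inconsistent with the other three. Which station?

S

Solve using three stations at a time. Using P, Q, R (subtract circle equations pairwise → linear system) gives (x, y) ≈ (-9.9, -85.5).
Distances from that point to each station vs reported:
  P: calculated 42.7 vs reported 42.8 → residual 0.1 km
  Q: calculated 136.8 vs reported 136.8 → residual 0.0 km
  R: calculated 193.2 vs reported 193.2 → residual 0.0 km
  S: calculated 156.2 vs reported 134.0 → residual 22.2 km
P, Q, R are mutually consistent (residuals ≈ 0); S is off by 22.2 km.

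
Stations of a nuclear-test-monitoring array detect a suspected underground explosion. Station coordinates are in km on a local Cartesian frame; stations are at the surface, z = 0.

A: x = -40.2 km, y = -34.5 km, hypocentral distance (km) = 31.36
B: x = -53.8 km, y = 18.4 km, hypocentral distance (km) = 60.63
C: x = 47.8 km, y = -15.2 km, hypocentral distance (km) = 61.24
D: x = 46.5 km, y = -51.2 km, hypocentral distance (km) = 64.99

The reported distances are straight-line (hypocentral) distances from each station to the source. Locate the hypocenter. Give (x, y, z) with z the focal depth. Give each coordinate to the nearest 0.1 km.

(-12.0, -24.5, 9.4)

Each station gives a sphere (x−x_i)² + (y−y_i)² + z² = d_i² (stations at z=0).
Subtracting the A sphere from B and C: z² cancels, leaving linear equations in x and y:
-27.2 x + 105.8 y = -2265.84
176.0 x + 38.6 y = -3057.30
Solving: x ≈ -11.998, y ≈ -24.501 km (keep extra digits for the depth step; rounded: -12.0, -24.5).
Then from the A sphere: z² = 31.36² − (x + 40.2)² − (y + 34.5)² with x = -11.998, y = -24.501, so z ≈ 9.387 ≈ 9.4 km.
Check against D (with the unrounded solution): distance 64.98 ≈ 64.99 km. ✓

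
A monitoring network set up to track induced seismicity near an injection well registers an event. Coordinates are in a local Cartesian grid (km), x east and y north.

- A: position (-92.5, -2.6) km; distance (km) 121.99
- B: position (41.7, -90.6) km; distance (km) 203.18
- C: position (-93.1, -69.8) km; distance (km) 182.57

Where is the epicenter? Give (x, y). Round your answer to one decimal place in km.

x ≈ -27.3 km, y ≈ 100.5 km

Circle about each station: (x + 92.5)² + (y + 2.6)² = 121.99²; (x − 41.7)² + (y + 90.6)² = 203.18²; (x + 93.1)² + (y + 69.8)² = 182.57².
Subtracting the A equation from the B and C equations removes the quadratic terms:
268.4 x − 176.0 y = -25016.31
-1.2 x − 134.4 y = -13473.60
Solving the 2×2 system: x ≈ -27.3, y ≈ 100.5 km.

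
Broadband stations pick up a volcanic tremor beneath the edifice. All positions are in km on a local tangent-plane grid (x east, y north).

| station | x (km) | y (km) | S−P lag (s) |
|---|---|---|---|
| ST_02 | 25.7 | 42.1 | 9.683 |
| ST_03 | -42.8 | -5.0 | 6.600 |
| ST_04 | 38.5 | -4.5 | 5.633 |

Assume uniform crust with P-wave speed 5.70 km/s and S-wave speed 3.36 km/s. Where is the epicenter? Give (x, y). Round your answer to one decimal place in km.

2.9 km east, -33.8 km north

Distance from S−P lag: d = Δt · v_P v_S / (v_P − v_S) = Δt · (5.70·3.36)/(5.70−3.36) ≈ 8.1846·Δt.
So d_ST_02 = 79.25, d_ST_03 = 54.02, d_ST_04 = 46.10 km.
Circle about each station: (x − 25.7)² + (y − 42.1)² = 79.25²; (x + 42.8)² + (y + 5.0)² = 54.02²; (x − 38.5)² + (y + 4.5)² = 46.10².
Subtracting the ST_02 equation from the ST_03 and ST_04 equations removes the quadratic terms:
-137.0 x − 94.2 y = 2786.34
25.6 x − 93.2 y = 3224.95
Solving the 2×2 system: x ≈ 2.9, y ≈ -33.8 km.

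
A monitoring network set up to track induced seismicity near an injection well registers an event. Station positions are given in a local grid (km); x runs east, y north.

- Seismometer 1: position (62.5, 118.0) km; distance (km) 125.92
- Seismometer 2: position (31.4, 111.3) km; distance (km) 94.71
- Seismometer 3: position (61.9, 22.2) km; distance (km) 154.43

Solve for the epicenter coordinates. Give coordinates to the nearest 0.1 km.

Circle about each station: (x − 62.5)² + (y − 118.0)² = 125.92²; (x − 31.4)² + (y − 111.3)² = 94.71²; (x − 61.9)² + (y − 22.2)² = 154.43².
Subtracting the Seismometer 1 equation from the Seismometer 2 and Seismometer 3 equations removes the quadratic terms:
-62.2 x − 13.4 y = 2429.26
-1.2 x − 191.6 y = -21498.58
Solving the 2×2 system: x ≈ -63.3, y ≈ 112.6 km.
Check against Seismometer 1 (with the unrounded x, y): √((x − 62.5)²+(y − 118.0)²) = 125.93 ≈ 125.92 km. ✓

-63.3 km east, 112.6 km north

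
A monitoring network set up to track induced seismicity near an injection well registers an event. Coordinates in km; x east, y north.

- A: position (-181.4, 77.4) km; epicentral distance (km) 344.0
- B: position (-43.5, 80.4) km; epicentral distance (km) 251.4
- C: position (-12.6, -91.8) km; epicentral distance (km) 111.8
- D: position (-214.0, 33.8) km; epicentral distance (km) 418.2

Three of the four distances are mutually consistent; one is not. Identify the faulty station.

Solve using three stations at a time. Using A, B, C (subtract circle equations pairwise → linear system) gives (x, y) ≈ (92.0, -131.4).
Distances from that point to each station vs reported:
  A: calculated 344.0 vs reported 344.0 → residual 0.0 km
  B: calculated 251.4 vs reported 251.4 → residual 0.0 km
  C: calculated 111.9 vs reported 111.8 → residual 0.1 km
  D: calculated 347.8 vs reported 418.2 → residual 70.4 km
A, B, C are mutually consistent (residuals ≈ 0); D is off by 70.4 km.

D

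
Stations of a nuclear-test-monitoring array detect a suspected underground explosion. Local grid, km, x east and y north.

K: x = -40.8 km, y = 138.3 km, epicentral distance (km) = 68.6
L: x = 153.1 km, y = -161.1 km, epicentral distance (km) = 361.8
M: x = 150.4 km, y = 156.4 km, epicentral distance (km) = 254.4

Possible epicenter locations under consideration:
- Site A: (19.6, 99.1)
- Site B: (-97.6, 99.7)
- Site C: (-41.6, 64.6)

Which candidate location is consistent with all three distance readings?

Site B

For each candidate, compare |candidate − station| to the reported distance:
Site A: residuals K 3.4, L 69.4, M 111.6 → max 111.6 km
Site B: residuals K 0.1, L 0.0, M 0.0 → max 0.1 km
Site C: residuals K 5.1, L 63.7, M 41.6 → max 63.7 km
Only Site B has all residuals ≈ 0.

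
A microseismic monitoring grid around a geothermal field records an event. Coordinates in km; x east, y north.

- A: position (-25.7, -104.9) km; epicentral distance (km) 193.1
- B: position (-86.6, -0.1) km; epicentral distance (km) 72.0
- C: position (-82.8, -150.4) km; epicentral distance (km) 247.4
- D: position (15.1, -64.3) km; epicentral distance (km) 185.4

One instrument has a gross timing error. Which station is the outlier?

C

Solve using three stations at a time. Using A, B, D (subtract circle equations pairwise → linear system) gives (x, y) ≈ (-118.1, 64.7).
Distances from that point to each station vs reported:
  A: calculated 193.1 vs reported 193.1 → residual 0.0 km
  B: calculated 72.0 vs reported 72.0 → residual 0.0 km
  C: calculated 217.9 vs reported 247.4 → residual 29.5 km
  D: calculated 185.4 vs reported 185.4 → residual 0.0 km
A, B, D are mutually consistent (residuals ≈ 0); C is off by 29.5 km.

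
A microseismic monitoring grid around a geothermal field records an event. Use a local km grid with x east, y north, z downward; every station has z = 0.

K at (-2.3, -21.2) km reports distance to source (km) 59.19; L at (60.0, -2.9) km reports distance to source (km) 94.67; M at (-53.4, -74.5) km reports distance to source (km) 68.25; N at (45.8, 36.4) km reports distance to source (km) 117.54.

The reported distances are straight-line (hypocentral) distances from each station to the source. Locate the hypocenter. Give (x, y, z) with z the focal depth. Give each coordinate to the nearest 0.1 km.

Each station gives a sphere (x−x_i)² + (y−y_i)² + z² = d_i² (stations at z=0).
Subtracting the K sphere from L and M: z² cancels, leaving linear equations in x and y:
124.6 x + 36.6 y = -2305.27
-102.2 x − 106.6 y = 6792.47
Solving: x ≈ 0.300, y ≈ -64.007 km (keep extra digits for the depth step; rounded: 0.3, -64.0).
Then from the K sphere: z² = 59.19² − (x + 2.3)² − (y + 21.2)² with x = 0.300, y = -64.007, so z ≈ 40.795 ≈ 40.8 km.

x ≈ 0.3 km, y ≈ -64.0 km, depth ≈ 40.8 km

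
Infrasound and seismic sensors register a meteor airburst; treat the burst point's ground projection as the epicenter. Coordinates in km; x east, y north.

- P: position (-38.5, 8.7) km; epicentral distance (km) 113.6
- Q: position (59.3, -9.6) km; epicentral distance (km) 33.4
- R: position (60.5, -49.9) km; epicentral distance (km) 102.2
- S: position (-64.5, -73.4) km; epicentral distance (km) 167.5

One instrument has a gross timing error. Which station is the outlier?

Solve using three stations at a time. Using P, Q, S (subtract circle equations pairwise → linear system) gives (x, y) ≈ (74.5, 20.0).
Distances from that point to each station vs reported:
  P: calculated 113.6 vs reported 113.6 → residual 0.0 km
  Q: calculated 33.3 vs reported 33.4 → residual 0.1 km
  R: calculated 71.3 vs reported 102.2 → residual 30.9 km
  S: calculated 167.5 vs reported 167.5 → residual 0.0 km
P, Q, S are mutually consistent (residuals ≈ 0); R is off by 30.9 km.

R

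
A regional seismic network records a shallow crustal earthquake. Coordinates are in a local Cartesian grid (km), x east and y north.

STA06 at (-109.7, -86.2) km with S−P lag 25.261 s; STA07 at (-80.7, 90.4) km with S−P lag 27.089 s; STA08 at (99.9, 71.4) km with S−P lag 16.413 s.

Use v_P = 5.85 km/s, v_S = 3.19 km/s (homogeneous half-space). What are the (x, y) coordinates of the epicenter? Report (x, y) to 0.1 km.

Distance from S−P lag: d = Δt · v_P v_S / (v_P − v_S) = Δt · (5.85·3.19)/(5.85−3.19) ≈ 7.0156·Δt.
So d_STA06 = 177.22, d_STA07 = 190.05, d_STA08 = 115.15 km.
Circle about each station: (x + 109.7)² + (y + 86.2)² = 177.22²; (x + 80.7)² + (y − 90.4)² = 190.05²; (x − 99.9)² + (y − 71.4)² = 115.15².
Subtracting the STA06 equation from the STA07 and STA08 equations removes the quadratic terms:
58.0 x + 353.2 y = -9491.95
419.2 x + 315.2 y = 13760.85
Solving the 2×2 system: x ≈ 60.5, y ≈ -36.8 km.
Check against STA06 (with the unrounded x, y): √((x + 109.7)²+(y + 86.2)²) = 177.23 ≈ 177.22 km. ✓

(60.5, -36.8)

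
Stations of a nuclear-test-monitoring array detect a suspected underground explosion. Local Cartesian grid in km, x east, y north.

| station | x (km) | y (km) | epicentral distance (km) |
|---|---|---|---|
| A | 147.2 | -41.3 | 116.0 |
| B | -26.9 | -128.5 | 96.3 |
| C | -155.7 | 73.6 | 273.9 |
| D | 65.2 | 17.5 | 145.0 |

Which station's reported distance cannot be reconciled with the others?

C

Solve using three stations at a time. Using A, B, D (subtract circle equations pairwise → linear system) gives (x, y) ≈ (69.5, -127.5).
Distances from that point to each station vs reported:
  A: calculated 116.1 vs reported 116.0 → residual 0.1 km
  B: calculated 96.4 vs reported 96.3 → residual 0.1 km
  C: calculated 301.9 vs reported 273.9 → residual 28.0 km
  D: calculated 145.0 vs reported 145.0 → residual 0.0 km
A, B, D are mutually consistent (residuals ≈ 0); C is off by 28.0 km.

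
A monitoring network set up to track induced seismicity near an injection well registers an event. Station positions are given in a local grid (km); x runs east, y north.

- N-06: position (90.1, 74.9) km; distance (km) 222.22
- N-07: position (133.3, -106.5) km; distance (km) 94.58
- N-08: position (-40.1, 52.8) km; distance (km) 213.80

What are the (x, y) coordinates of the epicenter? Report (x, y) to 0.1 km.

x ≈ 46.0 km, y ≈ -142.9 km

Circle about each station: (x − 90.1)² + (y − 74.9)² = 222.22²; (x − 133.3)² + (y + 106.5)² = 94.58²; (x + 40.1)² + (y − 52.8)² = 213.80².
Subtracting the N-06 equation from the N-07 and N-08 equations removes the quadratic terms:
86.4 x − 362.8 y = 55819.47
-260.4 x − 44.2 y = -5660.88
Solving the 2×2 system: x ≈ 46.0, y ≈ -142.9 km.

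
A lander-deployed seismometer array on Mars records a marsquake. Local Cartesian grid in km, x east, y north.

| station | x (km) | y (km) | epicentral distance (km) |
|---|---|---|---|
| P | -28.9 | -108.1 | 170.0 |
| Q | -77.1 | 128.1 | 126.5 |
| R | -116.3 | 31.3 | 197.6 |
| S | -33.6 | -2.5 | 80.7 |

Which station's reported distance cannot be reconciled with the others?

Solve using three stations at a time. Using P, Q, S (subtract circle equations pairwise → linear system) gives (x, y) ≈ (24.9, 53.2).
Distances from that point to each station vs reported:
  P: calculated 170.0 vs reported 170.0 → residual 0.0 km
  Q: calculated 126.6 vs reported 126.5 → residual 0.1 km
  R: calculated 142.9 vs reported 197.6 → residual 54.7 km
  S: calculated 80.8 vs reported 80.7 → residual 0.1 km
P, Q, S are mutually consistent (residuals ≈ 0); R is off by 54.7 km.

R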